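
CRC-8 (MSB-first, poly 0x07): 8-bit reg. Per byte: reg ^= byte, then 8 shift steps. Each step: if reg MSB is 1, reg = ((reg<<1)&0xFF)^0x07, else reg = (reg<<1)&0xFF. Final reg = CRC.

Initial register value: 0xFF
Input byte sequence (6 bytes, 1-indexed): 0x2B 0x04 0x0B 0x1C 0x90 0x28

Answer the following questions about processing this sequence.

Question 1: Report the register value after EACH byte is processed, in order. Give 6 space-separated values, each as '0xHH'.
0x22 0xF2 0xE1 0xFD 0x04 0xC4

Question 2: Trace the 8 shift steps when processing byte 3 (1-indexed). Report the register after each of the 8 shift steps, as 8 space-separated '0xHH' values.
Answer: 0xF5 0xED 0xDD 0xBD 0x7D 0xFA 0xF3 0xE1

Derivation:
After byte 1 (0x2B): reg=0x22
After byte 2 (0x04): reg=0xF2
Register before byte 3: 0xF2
After XOR with byte 0x0B: 0xF9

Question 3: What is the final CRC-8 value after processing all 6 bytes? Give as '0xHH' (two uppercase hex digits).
Answer: 0xC4

Derivation:
After byte 1 (0x2B): reg=0x22
After byte 2 (0x04): reg=0xF2
After byte 3 (0x0B): reg=0xE1
After byte 4 (0x1C): reg=0xFD
After byte 5 (0x90): reg=0x04
After byte 6 (0x28): reg=0xC4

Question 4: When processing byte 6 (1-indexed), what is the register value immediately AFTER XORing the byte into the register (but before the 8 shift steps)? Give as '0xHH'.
Answer: 0x2C

Derivation:
Register before byte 6: 0x04
Byte 6: 0x28
0x04 XOR 0x28 = 0x2C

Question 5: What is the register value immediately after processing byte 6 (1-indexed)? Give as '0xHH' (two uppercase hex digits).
After byte 1 (0x2B): reg=0x22
After byte 2 (0x04): reg=0xF2
After byte 3 (0x0B): reg=0xE1
After byte 4 (0x1C): reg=0xFD
After byte 5 (0x90): reg=0x04
After byte 6 (0x28): reg=0xC4

Answer: 0xC4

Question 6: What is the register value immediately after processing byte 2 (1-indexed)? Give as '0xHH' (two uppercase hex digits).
Answer: 0xF2

Derivation:
After byte 1 (0x2B): reg=0x22
After byte 2 (0x04): reg=0xF2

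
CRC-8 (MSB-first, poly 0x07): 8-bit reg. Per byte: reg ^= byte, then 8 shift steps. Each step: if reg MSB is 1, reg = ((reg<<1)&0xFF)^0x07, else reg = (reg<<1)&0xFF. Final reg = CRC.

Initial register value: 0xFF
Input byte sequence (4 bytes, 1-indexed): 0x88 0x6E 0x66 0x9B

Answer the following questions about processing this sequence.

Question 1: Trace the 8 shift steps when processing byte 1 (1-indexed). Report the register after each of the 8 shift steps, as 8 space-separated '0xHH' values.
Answer: 0xEE 0xDB 0xB1 0x65 0xCA 0x93 0x21 0x42

Derivation:
Register before byte 1: 0xFF
After XOR with byte 0x88: 0x77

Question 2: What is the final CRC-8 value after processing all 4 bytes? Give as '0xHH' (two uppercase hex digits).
After byte 1 (0x88): reg=0x42
After byte 2 (0x6E): reg=0xC4
After byte 3 (0x66): reg=0x67
After byte 4 (0x9B): reg=0xFA

Answer: 0xFA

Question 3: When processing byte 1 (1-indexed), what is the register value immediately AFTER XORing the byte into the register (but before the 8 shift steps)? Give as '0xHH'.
Answer: 0x77

Derivation:
Register before byte 1: 0xFF
Byte 1: 0x88
0xFF XOR 0x88 = 0x77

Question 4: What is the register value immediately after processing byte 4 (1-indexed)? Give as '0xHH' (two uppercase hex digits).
Answer: 0xFA

Derivation:
After byte 1 (0x88): reg=0x42
After byte 2 (0x6E): reg=0xC4
After byte 3 (0x66): reg=0x67
After byte 4 (0x9B): reg=0xFA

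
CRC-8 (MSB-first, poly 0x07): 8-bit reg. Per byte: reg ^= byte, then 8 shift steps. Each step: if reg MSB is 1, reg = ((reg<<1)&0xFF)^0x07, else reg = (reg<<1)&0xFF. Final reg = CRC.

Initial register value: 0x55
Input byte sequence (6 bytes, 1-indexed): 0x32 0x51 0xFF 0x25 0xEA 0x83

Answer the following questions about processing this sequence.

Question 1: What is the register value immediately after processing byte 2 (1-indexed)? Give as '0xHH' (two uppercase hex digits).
Answer: 0x2E

Derivation:
After byte 1 (0x32): reg=0x32
After byte 2 (0x51): reg=0x2E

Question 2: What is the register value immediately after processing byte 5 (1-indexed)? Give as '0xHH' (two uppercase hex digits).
Answer: 0x33

Derivation:
After byte 1 (0x32): reg=0x32
After byte 2 (0x51): reg=0x2E
After byte 3 (0xFF): reg=0x39
After byte 4 (0x25): reg=0x54
After byte 5 (0xEA): reg=0x33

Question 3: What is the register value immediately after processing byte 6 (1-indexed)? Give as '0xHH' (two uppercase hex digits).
Answer: 0x19

Derivation:
After byte 1 (0x32): reg=0x32
After byte 2 (0x51): reg=0x2E
After byte 3 (0xFF): reg=0x39
After byte 4 (0x25): reg=0x54
After byte 5 (0xEA): reg=0x33
After byte 6 (0x83): reg=0x19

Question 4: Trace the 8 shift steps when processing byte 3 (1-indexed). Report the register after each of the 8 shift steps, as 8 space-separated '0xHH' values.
Answer: 0xA5 0x4D 0x9A 0x33 0x66 0xCC 0x9F 0x39

Derivation:
After byte 1 (0x32): reg=0x32
After byte 2 (0x51): reg=0x2E
Register before byte 3: 0x2E
After XOR with byte 0xFF: 0xD1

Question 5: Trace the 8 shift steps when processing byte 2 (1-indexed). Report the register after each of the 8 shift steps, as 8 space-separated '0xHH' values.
Answer: 0xC6 0x8B 0x11 0x22 0x44 0x88 0x17 0x2E

Derivation:
After byte 1 (0x32): reg=0x32
Register before byte 2: 0x32
After XOR with byte 0x51: 0x63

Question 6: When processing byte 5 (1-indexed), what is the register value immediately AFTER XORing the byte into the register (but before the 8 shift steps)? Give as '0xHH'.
Register before byte 5: 0x54
Byte 5: 0xEA
0x54 XOR 0xEA = 0xBE

Answer: 0xBE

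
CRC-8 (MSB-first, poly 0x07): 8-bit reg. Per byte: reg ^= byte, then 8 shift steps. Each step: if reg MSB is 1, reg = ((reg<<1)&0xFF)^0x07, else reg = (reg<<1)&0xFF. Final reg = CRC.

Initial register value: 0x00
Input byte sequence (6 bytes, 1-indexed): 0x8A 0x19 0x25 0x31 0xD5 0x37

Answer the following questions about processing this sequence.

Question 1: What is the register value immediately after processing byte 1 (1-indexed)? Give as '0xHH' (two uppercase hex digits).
After byte 1 (0x8A): reg=0xBF

Answer: 0xBF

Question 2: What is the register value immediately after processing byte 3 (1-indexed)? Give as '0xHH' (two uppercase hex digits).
After byte 1 (0x8A): reg=0xBF
After byte 2 (0x19): reg=0x7B
After byte 3 (0x25): reg=0x9D

Answer: 0x9D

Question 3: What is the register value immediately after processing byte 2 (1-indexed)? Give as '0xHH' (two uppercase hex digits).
Answer: 0x7B

Derivation:
After byte 1 (0x8A): reg=0xBF
After byte 2 (0x19): reg=0x7B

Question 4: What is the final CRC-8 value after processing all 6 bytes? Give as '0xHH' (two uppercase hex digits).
After byte 1 (0x8A): reg=0xBF
After byte 2 (0x19): reg=0x7B
After byte 3 (0x25): reg=0x9D
After byte 4 (0x31): reg=0x4D
After byte 5 (0xD5): reg=0xC1
After byte 6 (0x37): reg=0xCC

Answer: 0xCC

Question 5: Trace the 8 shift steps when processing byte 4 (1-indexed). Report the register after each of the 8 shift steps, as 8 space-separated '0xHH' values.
After byte 1 (0x8A): reg=0xBF
After byte 2 (0x19): reg=0x7B
After byte 3 (0x25): reg=0x9D
Register before byte 4: 0x9D
After XOR with byte 0x31: 0xAC

Answer: 0x5F 0xBE 0x7B 0xF6 0xEB 0xD1 0xA5 0x4D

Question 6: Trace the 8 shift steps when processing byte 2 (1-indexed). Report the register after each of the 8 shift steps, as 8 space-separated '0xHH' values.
Answer: 0x4B 0x96 0x2B 0x56 0xAC 0x5F 0xBE 0x7B

Derivation:
After byte 1 (0x8A): reg=0xBF
Register before byte 2: 0xBF
After XOR with byte 0x19: 0xA6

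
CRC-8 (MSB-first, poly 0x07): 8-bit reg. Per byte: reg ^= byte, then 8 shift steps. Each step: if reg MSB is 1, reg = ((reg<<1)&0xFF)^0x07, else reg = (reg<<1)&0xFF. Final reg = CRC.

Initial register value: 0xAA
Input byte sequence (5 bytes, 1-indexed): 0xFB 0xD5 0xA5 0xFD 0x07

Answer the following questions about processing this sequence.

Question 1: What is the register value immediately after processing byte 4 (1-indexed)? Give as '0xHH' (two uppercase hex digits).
Answer: 0xA1

Derivation:
After byte 1 (0xFB): reg=0xB0
After byte 2 (0xD5): reg=0x3C
After byte 3 (0xA5): reg=0xC6
After byte 4 (0xFD): reg=0xA1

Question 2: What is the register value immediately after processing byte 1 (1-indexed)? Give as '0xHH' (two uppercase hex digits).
Answer: 0xB0

Derivation:
After byte 1 (0xFB): reg=0xB0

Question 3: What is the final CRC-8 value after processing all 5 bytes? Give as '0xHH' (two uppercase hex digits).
Answer: 0x7B

Derivation:
After byte 1 (0xFB): reg=0xB0
After byte 2 (0xD5): reg=0x3C
After byte 3 (0xA5): reg=0xC6
After byte 4 (0xFD): reg=0xA1
After byte 5 (0x07): reg=0x7B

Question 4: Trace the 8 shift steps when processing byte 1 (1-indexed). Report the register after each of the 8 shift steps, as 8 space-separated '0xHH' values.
Register before byte 1: 0xAA
After XOR with byte 0xFB: 0x51

Answer: 0xA2 0x43 0x86 0x0B 0x16 0x2C 0x58 0xB0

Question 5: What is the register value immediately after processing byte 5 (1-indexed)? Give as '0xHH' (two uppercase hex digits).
Answer: 0x7B

Derivation:
After byte 1 (0xFB): reg=0xB0
After byte 2 (0xD5): reg=0x3C
After byte 3 (0xA5): reg=0xC6
After byte 4 (0xFD): reg=0xA1
After byte 5 (0x07): reg=0x7B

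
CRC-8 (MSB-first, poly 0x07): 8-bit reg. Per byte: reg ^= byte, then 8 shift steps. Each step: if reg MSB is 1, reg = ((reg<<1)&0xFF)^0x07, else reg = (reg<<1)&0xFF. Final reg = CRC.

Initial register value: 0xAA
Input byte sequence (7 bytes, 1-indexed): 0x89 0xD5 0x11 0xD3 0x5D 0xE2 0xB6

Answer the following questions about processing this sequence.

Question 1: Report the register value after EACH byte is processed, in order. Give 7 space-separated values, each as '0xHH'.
0xE9 0xB4 0x72 0x6E 0x99 0x66 0x3E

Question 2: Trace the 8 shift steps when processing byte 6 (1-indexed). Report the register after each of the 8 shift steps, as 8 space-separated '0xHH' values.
Answer: 0xF6 0xEB 0xD1 0xA5 0x4D 0x9A 0x33 0x66

Derivation:
After byte 1 (0x89): reg=0xE9
After byte 2 (0xD5): reg=0xB4
After byte 3 (0x11): reg=0x72
After byte 4 (0xD3): reg=0x6E
After byte 5 (0x5D): reg=0x99
Register before byte 6: 0x99
After XOR with byte 0xE2: 0x7B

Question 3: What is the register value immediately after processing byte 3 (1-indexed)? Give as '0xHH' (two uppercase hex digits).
After byte 1 (0x89): reg=0xE9
After byte 2 (0xD5): reg=0xB4
After byte 3 (0x11): reg=0x72

Answer: 0x72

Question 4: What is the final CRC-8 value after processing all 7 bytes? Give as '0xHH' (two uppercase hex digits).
Answer: 0x3E

Derivation:
After byte 1 (0x89): reg=0xE9
After byte 2 (0xD5): reg=0xB4
After byte 3 (0x11): reg=0x72
After byte 4 (0xD3): reg=0x6E
After byte 5 (0x5D): reg=0x99
After byte 6 (0xE2): reg=0x66
After byte 7 (0xB6): reg=0x3E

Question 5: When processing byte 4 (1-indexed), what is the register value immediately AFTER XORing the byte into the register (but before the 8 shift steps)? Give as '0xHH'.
Answer: 0xA1

Derivation:
Register before byte 4: 0x72
Byte 4: 0xD3
0x72 XOR 0xD3 = 0xA1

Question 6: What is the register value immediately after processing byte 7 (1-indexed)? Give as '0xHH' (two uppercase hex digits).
Answer: 0x3E

Derivation:
After byte 1 (0x89): reg=0xE9
After byte 2 (0xD5): reg=0xB4
After byte 3 (0x11): reg=0x72
After byte 4 (0xD3): reg=0x6E
After byte 5 (0x5D): reg=0x99
After byte 6 (0xE2): reg=0x66
After byte 7 (0xB6): reg=0x3E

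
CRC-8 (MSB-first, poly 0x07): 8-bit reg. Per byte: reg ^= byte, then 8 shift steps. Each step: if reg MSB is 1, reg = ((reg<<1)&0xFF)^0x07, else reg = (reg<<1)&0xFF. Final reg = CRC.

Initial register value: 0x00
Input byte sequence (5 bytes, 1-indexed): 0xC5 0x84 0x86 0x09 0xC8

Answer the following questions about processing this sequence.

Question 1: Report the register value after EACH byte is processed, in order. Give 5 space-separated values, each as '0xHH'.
0x55 0x39 0x34 0xB3 0x66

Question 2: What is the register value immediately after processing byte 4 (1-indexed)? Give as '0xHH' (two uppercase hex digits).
Answer: 0xB3

Derivation:
After byte 1 (0xC5): reg=0x55
After byte 2 (0x84): reg=0x39
After byte 3 (0x86): reg=0x34
After byte 4 (0x09): reg=0xB3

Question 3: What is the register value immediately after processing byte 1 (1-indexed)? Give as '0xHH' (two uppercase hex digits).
After byte 1 (0xC5): reg=0x55

Answer: 0x55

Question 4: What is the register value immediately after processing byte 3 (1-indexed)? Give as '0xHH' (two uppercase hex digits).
After byte 1 (0xC5): reg=0x55
After byte 2 (0x84): reg=0x39
After byte 3 (0x86): reg=0x34

Answer: 0x34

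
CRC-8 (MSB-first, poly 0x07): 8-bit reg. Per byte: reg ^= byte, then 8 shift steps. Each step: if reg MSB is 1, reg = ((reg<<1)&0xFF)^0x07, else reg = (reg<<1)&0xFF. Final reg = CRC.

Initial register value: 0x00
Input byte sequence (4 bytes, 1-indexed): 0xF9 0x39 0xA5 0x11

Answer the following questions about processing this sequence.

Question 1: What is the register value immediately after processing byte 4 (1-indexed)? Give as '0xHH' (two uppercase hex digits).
Answer: 0x50

Derivation:
After byte 1 (0xF9): reg=0xE1
After byte 2 (0x39): reg=0x06
After byte 3 (0xA5): reg=0x60
After byte 4 (0x11): reg=0x50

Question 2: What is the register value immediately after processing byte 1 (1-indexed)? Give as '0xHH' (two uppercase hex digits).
Answer: 0xE1

Derivation:
After byte 1 (0xF9): reg=0xE1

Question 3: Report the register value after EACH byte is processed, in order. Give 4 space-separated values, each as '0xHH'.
0xE1 0x06 0x60 0x50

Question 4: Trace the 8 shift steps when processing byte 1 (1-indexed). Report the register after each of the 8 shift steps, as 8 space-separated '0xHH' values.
Answer: 0xF5 0xED 0xDD 0xBD 0x7D 0xFA 0xF3 0xE1

Derivation:
Register before byte 1: 0x00
After XOR with byte 0xF9: 0xF9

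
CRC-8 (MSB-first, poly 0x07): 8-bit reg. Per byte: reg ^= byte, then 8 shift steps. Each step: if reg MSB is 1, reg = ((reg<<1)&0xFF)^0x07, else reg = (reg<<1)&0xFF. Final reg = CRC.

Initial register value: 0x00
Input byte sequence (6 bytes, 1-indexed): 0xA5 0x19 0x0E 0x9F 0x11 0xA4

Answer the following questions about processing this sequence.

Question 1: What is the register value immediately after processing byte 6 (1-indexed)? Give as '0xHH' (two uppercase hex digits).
Answer: 0x0E

Derivation:
After byte 1 (0xA5): reg=0x72
After byte 2 (0x19): reg=0x16
After byte 3 (0x0E): reg=0x48
After byte 4 (0x9F): reg=0x2B
After byte 5 (0x11): reg=0xA6
After byte 6 (0xA4): reg=0x0E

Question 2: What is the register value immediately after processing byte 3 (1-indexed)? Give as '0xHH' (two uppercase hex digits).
Answer: 0x48

Derivation:
After byte 1 (0xA5): reg=0x72
After byte 2 (0x19): reg=0x16
After byte 3 (0x0E): reg=0x48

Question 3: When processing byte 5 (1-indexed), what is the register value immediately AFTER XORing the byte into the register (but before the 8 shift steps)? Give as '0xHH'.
Register before byte 5: 0x2B
Byte 5: 0x11
0x2B XOR 0x11 = 0x3A

Answer: 0x3A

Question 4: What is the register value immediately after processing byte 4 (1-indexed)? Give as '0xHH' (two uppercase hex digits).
Answer: 0x2B

Derivation:
After byte 1 (0xA5): reg=0x72
After byte 2 (0x19): reg=0x16
After byte 3 (0x0E): reg=0x48
After byte 4 (0x9F): reg=0x2B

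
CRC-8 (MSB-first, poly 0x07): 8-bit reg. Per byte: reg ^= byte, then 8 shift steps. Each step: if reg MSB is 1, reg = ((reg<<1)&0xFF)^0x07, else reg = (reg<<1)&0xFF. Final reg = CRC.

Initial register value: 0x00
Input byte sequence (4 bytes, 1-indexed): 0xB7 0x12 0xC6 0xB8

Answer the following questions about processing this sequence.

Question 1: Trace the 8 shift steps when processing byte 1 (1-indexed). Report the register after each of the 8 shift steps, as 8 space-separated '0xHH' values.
Register before byte 1: 0x00
After XOR with byte 0xB7: 0xB7

Answer: 0x69 0xD2 0xA3 0x41 0x82 0x03 0x06 0x0C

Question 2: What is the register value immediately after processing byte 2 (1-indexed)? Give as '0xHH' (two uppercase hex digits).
Answer: 0x5A

Derivation:
After byte 1 (0xB7): reg=0x0C
After byte 2 (0x12): reg=0x5A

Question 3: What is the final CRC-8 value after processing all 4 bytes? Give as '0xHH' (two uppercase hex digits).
Answer: 0x3C

Derivation:
After byte 1 (0xB7): reg=0x0C
After byte 2 (0x12): reg=0x5A
After byte 3 (0xC6): reg=0xDD
After byte 4 (0xB8): reg=0x3C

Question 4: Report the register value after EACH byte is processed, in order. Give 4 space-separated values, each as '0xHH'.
0x0C 0x5A 0xDD 0x3C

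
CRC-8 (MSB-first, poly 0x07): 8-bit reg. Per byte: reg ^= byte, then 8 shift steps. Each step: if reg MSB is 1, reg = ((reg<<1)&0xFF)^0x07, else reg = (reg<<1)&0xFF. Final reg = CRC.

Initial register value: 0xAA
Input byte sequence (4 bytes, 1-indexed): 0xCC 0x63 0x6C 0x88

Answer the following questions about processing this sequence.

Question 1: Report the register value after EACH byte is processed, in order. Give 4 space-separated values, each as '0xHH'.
0x35 0xA5 0x71 0xE1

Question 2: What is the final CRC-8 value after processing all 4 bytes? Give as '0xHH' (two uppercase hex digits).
Answer: 0xE1

Derivation:
After byte 1 (0xCC): reg=0x35
After byte 2 (0x63): reg=0xA5
After byte 3 (0x6C): reg=0x71
After byte 4 (0x88): reg=0xE1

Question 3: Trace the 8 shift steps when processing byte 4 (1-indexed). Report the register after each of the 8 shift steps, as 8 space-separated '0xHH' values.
After byte 1 (0xCC): reg=0x35
After byte 2 (0x63): reg=0xA5
After byte 3 (0x6C): reg=0x71
Register before byte 4: 0x71
After XOR with byte 0x88: 0xF9

Answer: 0xF5 0xED 0xDD 0xBD 0x7D 0xFA 0xF3 0xE1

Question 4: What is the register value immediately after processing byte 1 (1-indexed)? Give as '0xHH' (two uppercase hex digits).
After byte 1 (0xCC): reg=0x35

Answer: 0x35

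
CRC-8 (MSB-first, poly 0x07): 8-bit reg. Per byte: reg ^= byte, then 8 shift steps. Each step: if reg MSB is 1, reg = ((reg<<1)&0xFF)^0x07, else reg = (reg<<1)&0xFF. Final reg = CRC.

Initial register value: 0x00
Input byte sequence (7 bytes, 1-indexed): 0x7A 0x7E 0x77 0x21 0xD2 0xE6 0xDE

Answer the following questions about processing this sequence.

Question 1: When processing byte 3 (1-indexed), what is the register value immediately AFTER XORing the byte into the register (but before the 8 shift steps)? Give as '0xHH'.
Register before byte 3: 0x5D
Byte 3: 0x77
0x5D XOR 0x77 = 0x2A

Answer: 0x2A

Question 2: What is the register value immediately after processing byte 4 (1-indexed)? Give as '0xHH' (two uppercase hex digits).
After byte 1 (0x7A): reg=0x61
After byte 2 (0x7E): reg=0x5D
After byte 3 (0x77): reg=0xD6
After byte 4 (0x21): reg=0xCB

Answer: 0xCB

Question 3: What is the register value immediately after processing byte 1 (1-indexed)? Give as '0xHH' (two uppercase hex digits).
Answer: 0x61

Derivation:
After byte 1 (0x7A): reg=0x61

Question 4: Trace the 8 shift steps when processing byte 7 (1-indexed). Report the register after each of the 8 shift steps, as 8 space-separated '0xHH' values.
After byte 1 (0x7A): reg=0x61
After byte 2 (0x7E): reg=0x5D
After byte 3 (0x77): reg=0xD6
After byte 4 (0x21): reg=0xCB
After byte 5 (0xD2): reg=0x4F
After byte 6 (0xE6): reg=0x56
Register before byte 7: 0x56
After XOR with byte 0xDE: 0x88

Answer: 0x17 0x2E 0x5C 0xB8 0x77 0xEE 0xDB 0xB1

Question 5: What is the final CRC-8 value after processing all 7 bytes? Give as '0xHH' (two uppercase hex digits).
After byte 1 (0x7A): reg=0x61
After byte 2 (0x7E): reg=0x5D
After byte 3 (0x77): reg=0xD6
After byte 4 (0x21): reg=0xCB
After byte 5 (0xD2): reg=0x4F
After byte 6 (0xE6): reg=0x56
After byte 7 (0xDE): reg=0xB1

Answer: 0xB1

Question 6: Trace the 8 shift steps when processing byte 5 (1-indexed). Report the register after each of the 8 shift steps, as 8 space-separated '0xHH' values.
After byte 1 (0x7A): reg=0x61
After byte 2 (0x7E): reg=0x5D
After byte 3 (0x77): reg=0xD6
After byte 4 (0x21): reg=0xCB
Register before byte 5: 0xCB
After XOR with byte 0xD2: 0x19

Answer: 0x32 0x64 0xC8 0x97 0x29 0x52 0xA4 0x4F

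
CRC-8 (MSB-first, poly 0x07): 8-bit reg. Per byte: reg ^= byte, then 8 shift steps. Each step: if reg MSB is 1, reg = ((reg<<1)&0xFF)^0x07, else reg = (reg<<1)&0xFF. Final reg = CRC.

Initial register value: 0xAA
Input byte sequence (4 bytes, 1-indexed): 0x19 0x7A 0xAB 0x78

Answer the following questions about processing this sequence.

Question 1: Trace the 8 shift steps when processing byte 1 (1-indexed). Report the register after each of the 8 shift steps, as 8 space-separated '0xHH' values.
Register before byte 1: 0xAA
After XOR with byte 0x19: 0xB3

Answer: 0x61 0xC2 0x83 0x01 0x02 0x04 0x08 0x10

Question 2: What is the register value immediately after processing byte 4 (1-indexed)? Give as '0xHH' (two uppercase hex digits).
Answer: 0xA2

Derivation:
After byte 1 (0x19): reg=0x10
After byte 2 (0x7A): reg=0x11
After byte 3 (0xAB): reg=0x2F
After byte 4 (0x78): reg=0xA2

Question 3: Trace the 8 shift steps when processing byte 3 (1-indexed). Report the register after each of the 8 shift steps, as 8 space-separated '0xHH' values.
After byte 1 (0x19): reg=0x10
After byte 2 (0x7A): reg=0x11
Register before byte 3: 0x11
After XOR with byte 0xAB: 0xBA

Answer: 0x73 0xE6 0xCB 0x91 0x25 0x4A 0x94 0x2F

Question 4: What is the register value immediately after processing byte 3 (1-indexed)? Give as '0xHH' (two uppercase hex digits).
After byte 1 (0x19): reg=0x10
After byte 2 (0x7A): reg=0x11
After byte 3 (0xAB): reg=0x2F

Answer: 0x2F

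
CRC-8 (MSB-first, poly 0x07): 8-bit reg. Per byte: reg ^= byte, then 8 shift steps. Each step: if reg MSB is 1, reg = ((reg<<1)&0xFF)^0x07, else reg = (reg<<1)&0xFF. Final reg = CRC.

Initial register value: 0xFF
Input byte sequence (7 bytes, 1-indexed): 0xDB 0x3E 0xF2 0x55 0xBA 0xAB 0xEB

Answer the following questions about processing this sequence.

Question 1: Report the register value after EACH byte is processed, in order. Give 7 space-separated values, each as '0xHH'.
0xFC 0x40 0x17 0xC9 0x5E 0xC5 0xCA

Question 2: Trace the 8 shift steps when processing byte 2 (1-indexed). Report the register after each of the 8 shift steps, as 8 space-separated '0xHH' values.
Answer: 0x83 0x01 0x02 0x04 0x08 0x10 0x20 0x40

Derivation:
After byte 1 (0xDB): reg=0xFC
Register before byte 2: 0xFC
After XOR with byte 0x3E: 0xC2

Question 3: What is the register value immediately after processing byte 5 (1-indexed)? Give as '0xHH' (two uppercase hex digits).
Answer: 0x5E

Derivation:
After byte 1 (0xDB): reg=0xFC
After byte 2 (0x3E): reg=0x40
After byte 3 (0xF2): reg=0x17
After byte 4 (0x55): reg=0xC9
After byte 5 (0xBA): reg=0x5E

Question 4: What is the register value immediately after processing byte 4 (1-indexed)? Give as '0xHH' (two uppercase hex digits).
After byte 1 (0xDB): reg=0xFC
After byte 2 (0x3E): reg=0x40
After byte 3 (0xF2): reg=0x17
After byte 4 (0x55): reg=0xC9

Answer: 0xC9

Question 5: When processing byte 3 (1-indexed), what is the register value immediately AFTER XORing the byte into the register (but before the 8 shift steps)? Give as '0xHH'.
Register before byte 3: 0x40
Byte 3: 0xF2
0x40 XOR 0xF2 = 0xB2

Answer: 0xB2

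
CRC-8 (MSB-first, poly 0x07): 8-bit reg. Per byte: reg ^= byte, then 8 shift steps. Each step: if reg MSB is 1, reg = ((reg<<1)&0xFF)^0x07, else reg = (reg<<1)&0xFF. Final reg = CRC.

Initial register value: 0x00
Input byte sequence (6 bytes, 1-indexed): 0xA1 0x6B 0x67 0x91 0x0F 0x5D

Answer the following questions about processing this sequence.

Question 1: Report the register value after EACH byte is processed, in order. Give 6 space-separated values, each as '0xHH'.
0x6E 0x1B 0x73 0xA0 0x44 0x4F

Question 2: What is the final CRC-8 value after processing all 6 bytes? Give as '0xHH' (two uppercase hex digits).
Answer: 0x4F

Derivation:
After byte 1 (0xA1): reg=0x6E
After byte 2 (0x6B): reg=0x1B
After byte 3 (0x67): reg=0x73
After byte 4 (0x91): reg=0xA0
After byte 5 (0x0F): reg=0x44
After byte 6 (0x5D): reg=0x4F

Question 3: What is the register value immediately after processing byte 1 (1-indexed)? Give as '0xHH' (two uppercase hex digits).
Answer: 0x6E

Derivation:
After byte 1 (0xA1): reg=0x6E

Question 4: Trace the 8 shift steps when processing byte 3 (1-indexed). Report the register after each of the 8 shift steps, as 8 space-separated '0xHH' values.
Answer: 0xF8 0xF7 0xE9 0xD5 0xAD 0x5D 0xBA 0x73

Derivation:
After byte 1 (0xA1): reg=0x6E
After byte 2 (0x6B): reg=0x1B
Register before byte 3: 0x1B
After XOR with byte 0x67: 0x7C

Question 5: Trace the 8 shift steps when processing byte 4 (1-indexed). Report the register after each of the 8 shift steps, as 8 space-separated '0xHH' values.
After byte 1 (0xA1): reg=0x6E
After byte 2 (0x6B): reg=0x1B
After byte 3 (0x67): reg=0x73
Register before byte 4: 0x73
After XOR with byte 0x91: 0xE2

Answer: 0xC3 0x81 0x05 0x0A 0x14 0x28 0x50 0xA0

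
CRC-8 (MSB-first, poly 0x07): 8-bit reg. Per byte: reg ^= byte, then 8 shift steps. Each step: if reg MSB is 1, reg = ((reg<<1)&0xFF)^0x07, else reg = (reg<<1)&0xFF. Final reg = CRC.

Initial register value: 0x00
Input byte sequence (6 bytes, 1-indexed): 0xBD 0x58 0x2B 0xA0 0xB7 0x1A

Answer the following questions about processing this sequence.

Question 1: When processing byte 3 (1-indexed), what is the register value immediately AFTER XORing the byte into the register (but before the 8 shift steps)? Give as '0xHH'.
Register before byte 3: 0x29
Byte 3: 0x2B
0x29 XOR 0x2B = 0x02

Answer: 0x02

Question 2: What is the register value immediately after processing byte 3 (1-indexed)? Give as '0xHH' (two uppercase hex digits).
After byte 1 (0xBD): reg=0x3A
After byte 2 (0x58): reg=0x29
After byte 3 (0x2B): reg=0x0E

Answer: 0x0E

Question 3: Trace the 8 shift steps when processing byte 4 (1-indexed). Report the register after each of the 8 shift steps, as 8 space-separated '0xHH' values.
After byte 1 (0xBD): reg=0x3A
After byte 2 (0x58): reg=0x29
After byte 3 (0x2B): reg=0x0E
Register before byte 4: 0x0E
After XOR with byte 0xA0: 0xAE

Answer: 0x5B 0xB6 0x6B 0xD6 0xAB 0x51 0xA2 0x43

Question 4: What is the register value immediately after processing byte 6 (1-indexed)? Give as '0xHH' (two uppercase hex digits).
After byte 1 (0xBD): reg=0x3A
After byte 2 (0x58): reg=0x29
After byte 3 (0x2B): reg=0x0E
After byte 4 (0xA0): reg=0x43
After byte 5 (0xB7): reg=0xC2
After byte 6 (0x1A): reg=0x06

Answer: 0x06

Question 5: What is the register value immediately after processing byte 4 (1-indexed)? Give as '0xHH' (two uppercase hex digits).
Answer: 0x43

Derivation:
After byte 1 (0xBD): reg=0x3A
After byte 2 (0x58): reg=0x29
After byte 3 (0x2B): reg=0x0E
After byte 4 (0xA0): reg=0x43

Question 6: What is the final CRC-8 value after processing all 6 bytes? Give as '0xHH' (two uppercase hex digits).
After byte 1 (0xBD): reg=0x3A
After byte 2 (0x58): reg=0x29
After byte 3 (0x2B): reg=0x0E
After byte 4 (0xA0): reg=0x43
After byte 5 (0xB7): reg=0xC2
After byte 6 (0x1A): reg=0x06

Answer: 0x06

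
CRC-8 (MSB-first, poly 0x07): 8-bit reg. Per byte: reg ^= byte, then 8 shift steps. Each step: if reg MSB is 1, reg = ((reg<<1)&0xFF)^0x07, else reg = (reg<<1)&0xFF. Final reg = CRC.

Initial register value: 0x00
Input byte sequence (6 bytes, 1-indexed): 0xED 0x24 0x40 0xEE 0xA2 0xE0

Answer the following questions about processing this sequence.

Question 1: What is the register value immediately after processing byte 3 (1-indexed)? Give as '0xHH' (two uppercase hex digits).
Answer: 0x62

Derivation:
After byte 1 (0xED): reg=0x8D
After byte 2 (0x24): reg=0x56
After byte 3 (0x40): reg=0x62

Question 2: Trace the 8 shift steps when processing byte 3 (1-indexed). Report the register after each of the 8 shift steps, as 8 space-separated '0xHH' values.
After byte 1 (0xED): reg=0x8D
After byte 2 (0x24): reg=0x56
Register before byte 3: 0x56
After XOR with byte 0x40: 0x16

Answer: 0x2C 0x58 0xB0 0x67 0xCE 0x9B 0x31 0x62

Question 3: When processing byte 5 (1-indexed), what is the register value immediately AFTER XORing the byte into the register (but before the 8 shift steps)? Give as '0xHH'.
Register before byte 5: 0xAD
Byte 5: 0xA2
0xAD XOR 0xA2 = 0x0F

Answer: 0x0F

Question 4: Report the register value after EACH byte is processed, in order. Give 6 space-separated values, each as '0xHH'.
0x8D 0x56 0x62 0xAD 0x2D 0x6D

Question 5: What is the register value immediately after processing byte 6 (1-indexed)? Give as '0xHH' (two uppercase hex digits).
After byte 1 (0xED): reg=0x8D
After byte 2 (0x24): reg=0x56
After byte 3 (0x40): reg=0x62
After byte 4 (0xEE): reg=0xAD
After byte 5 (0xA2): reg=0x2D
After byte 6 (0xE0): reg=0x6D

Answer: 0x6D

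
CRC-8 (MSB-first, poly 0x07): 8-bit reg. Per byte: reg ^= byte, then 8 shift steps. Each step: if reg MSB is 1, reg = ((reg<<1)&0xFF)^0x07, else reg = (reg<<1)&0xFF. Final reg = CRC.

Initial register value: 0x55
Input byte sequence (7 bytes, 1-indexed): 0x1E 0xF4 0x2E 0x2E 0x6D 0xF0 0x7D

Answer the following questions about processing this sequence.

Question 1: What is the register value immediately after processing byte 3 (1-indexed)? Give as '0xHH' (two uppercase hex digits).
After byte 1 (0x1E): reg=0xF6
After byte 2 (0xF4): reg=0x0E
After byte 3 (0x2E): reg=0xE0

Answer: 0xE0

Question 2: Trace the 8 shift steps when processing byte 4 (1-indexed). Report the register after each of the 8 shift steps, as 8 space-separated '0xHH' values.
After byte 1 (0x1E): reg=0xF6
After byte 2 (0xF4): reg=0x0E
After byte 3 (0x2E): reg=0xE0
Register before byte 4: 0xE0
After XOR with byte 0x2E: 0xCE

Answer: 0x9B 0x31 0x62 0xC4 0x8F 0x19 0x32 0x64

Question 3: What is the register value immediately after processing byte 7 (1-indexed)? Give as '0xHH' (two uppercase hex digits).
Answer: 0x5A

Derivation:
After byte 1 (0x1E): reg=0xF6
After byte 2 (0xF4): reg=0x0E
After byte 3 (0x2E): reg=0xE0
After byte 4 (0x2E): reg=0x64
After byte 5 (0x6D): reg=0x3F
After byte 6 (0xF0): reg=0x63
After byte 7 (0x7D): reg=0x5A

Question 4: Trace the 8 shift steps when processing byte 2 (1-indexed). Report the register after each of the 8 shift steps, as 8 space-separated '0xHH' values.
After byte 1 (0x1E): reg=0xF6
Register before byte 2: 0xF6
After XOR with byte 0xF4: 0x02

Answer: 0x04 0x08 0x10 0x20 0x40 0x80 0x07 0x0E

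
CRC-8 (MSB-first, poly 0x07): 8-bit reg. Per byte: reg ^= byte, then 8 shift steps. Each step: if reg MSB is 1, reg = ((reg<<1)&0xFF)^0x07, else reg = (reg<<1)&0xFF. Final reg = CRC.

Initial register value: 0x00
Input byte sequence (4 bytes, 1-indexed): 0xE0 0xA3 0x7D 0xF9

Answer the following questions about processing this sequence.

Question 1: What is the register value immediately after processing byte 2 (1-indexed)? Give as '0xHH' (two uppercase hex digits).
After byte 1 (0xE0): reg=0xAE
After byte 2 (0xA3): reg=0x23

Answer: 0x23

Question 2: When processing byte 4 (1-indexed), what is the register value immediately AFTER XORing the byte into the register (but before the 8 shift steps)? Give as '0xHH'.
Answer: 0x64

Derivation:
Register before byte 4: 0x9D
Byte 4: 0xF9
0x9D XOR 0xF9 = 0x64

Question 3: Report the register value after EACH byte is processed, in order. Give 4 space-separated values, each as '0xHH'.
0xAE 0x23 0x9D 0x3B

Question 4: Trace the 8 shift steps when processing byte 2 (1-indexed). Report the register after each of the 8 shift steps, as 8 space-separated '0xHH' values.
After byte 1 (0xE0): reg=0xAE
Register before byte 2: 0xAE
After XOR with byte 0xA3: 0x0D

Answer: 0x1A 0x34 0x68 0xD0 0xA7 0x49 0x92 0x23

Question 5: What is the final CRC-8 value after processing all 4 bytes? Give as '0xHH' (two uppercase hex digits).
Answer: 0x3B

Derivation:
After byte 1 (0xE0): reg=0xAE
After byte 2 (0xA3): reg=0x23
After byte 3 (0x7D): reg=0x9D
After byte 4 (0xF9): reg=0x3B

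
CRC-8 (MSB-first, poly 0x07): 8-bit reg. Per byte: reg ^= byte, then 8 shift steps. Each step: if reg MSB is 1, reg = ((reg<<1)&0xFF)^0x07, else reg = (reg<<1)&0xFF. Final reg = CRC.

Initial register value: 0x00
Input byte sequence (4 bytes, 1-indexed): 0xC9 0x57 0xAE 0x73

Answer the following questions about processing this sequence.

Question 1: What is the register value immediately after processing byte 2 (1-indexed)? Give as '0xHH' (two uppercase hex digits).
Answer: 0xF2

Derivation:
After byte 1 (0xC9): reg=0x71
After byte 2 (0x57): reg=0xF2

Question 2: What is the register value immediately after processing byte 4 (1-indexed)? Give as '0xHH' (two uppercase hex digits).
After byte 1 (0xC9): reg=0x71
After byte 2 (0x57): reg=0xF2
After byte 3 (0xAE): reg=0x93
After byte 4 (0x73): reg=0xAE

Answer: 0xAE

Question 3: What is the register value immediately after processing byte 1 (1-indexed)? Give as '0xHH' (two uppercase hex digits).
After byte 1 (0xC9): reg=0x71

Answer: 0x71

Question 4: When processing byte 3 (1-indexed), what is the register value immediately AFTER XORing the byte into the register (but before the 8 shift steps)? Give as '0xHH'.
Answer: 0x5C

Derivation:
Register before byte 3: 0xF2
Byte 3: 0xAE
0xF2 XOR 0xAE = 0x5C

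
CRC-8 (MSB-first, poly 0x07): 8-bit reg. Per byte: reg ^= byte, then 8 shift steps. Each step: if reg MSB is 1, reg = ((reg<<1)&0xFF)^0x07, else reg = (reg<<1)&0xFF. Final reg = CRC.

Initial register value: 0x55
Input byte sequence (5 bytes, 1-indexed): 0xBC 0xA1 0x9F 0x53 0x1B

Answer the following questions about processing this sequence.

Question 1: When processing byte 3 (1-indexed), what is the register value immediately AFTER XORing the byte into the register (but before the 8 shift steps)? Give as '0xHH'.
Register before byte 3: 0x90
Byte 3: 0x9F
0x90 XOR 0x9F = 0x0F

Answer: 0x0F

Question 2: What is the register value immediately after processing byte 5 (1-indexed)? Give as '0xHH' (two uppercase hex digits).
After byte 1 (0xBC): reg=0x91
After byte 2 (0xA1): reg=0x90
After byte 3 (0x9F): reg=0x2D
After byte 4 (0x53): reg=0x7D
After byte 5 (0x1B): reg=0x35

Answer: 0x35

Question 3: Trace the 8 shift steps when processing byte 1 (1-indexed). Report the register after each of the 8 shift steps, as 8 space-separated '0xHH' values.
Answer: 0xD5 0xAD 0x5D 0xBA 0x73 0xE6 0xCB 0x91

Derivation:
Register before byte 1: 0x55
After XOR with byte 0xBC: 0xE9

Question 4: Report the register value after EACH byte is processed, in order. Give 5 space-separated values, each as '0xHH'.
0x91 0x90 0x2D 0x7D 0x35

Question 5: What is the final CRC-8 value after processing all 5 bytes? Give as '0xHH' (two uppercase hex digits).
Answer: 0x35

Derivation:
After byte 1 (0xBC): reg=0x91
After byte 2 (0xA1): reg=0x90
After byte 3 (0x9F): reg=0x2D
After byte 4 (0x53): reg=0x7D
After byte 5 (0x1B): reg=0x35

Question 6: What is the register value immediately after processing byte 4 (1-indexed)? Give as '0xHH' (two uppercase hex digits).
Answer: 0x7D

Derivation:
After byte 1 (0xBC): reg=0x91
After byte 2 (0xA1): reg=0x90
After byte 3 (0x9F): reg=0x2D
After byte 4 (0x53): reg=0x7D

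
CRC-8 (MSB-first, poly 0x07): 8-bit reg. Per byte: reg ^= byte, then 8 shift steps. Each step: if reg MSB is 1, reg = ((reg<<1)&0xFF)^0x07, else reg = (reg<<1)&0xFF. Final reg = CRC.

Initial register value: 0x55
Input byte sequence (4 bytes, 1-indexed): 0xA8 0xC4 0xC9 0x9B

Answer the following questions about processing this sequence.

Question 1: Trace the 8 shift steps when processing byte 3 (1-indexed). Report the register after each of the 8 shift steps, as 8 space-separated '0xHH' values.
After byte 1 (0xA8): reg=0xFD
After byte 2 (0xC4): reg=0xAF
Register before byte 3: 0xAF
After XOR with byte 0xC9: 0x66

Answer: 0xCC 0x9F 0x39 0x72 0xE4 0xCF 0x99 0x35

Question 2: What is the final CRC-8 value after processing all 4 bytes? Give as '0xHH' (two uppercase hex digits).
After byte 1 (0xA8): reg=0xFD
After byte 2 (0xC4): reg=0xAF
After byte 3 (0xC9): reg=0x35
After byte 4 (0x9B): reg=0x43

Answer: 0x43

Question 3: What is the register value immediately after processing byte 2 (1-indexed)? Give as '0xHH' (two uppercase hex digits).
After byte 1 (0xA8): reg=0xFD
After byte 2 (0xC4): reg=0xAF

Answer: 0xAF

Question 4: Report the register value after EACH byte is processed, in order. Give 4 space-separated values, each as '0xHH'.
0xFD 0xAF 0x35 0x43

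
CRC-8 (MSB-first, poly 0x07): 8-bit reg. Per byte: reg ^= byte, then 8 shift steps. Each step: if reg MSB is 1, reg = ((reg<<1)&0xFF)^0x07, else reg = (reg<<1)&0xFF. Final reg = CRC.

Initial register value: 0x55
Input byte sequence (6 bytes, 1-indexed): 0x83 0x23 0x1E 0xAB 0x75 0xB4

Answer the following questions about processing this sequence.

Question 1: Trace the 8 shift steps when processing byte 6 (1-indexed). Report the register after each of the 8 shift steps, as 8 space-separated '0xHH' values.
Answer: 0x56 0xAC 0x5F 0xBE 0x7B 0xF6 0xEB 0xD1

Derivation:
After byte 1 (0x83): reg=0x2C
After byte 2 (0x23): reg=0x2D
After byte 3 (0x1E): reg=0x99
After byte 4 (0xAB): reg=0x9E
After byte 5 (0x75): reg=0x9F
Register before byte 6: 0x9F
After XOR with byte 0xB4: 0x2B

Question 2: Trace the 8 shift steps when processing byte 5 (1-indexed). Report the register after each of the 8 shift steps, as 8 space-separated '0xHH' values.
Answer: 0xD1 0xA5 0x4D 0x9A 0x33 0x66 0xCC 0x9F

Derivation:
After byte 1 (0x83): reg=0x2C
After byte 2 (0x23): reg=0x2D
After byte 3 (0x1E): reg=0x99
After byte 4 (0xAB): reg=0x9E
Register before byte 5: 0x9E
After XOR with byte 0x75: 0xEB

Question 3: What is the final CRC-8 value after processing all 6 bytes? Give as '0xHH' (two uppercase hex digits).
After byte 1 (0x83): reg=0x2C
After byte 2 (0x23): reg=0x2D
After byte 3 (0x1E): reg=0x99
After byte 4 (0xAB): reg=0x9E
After byte 5 (0x75): reg=0x9F
After byte 6 (0xB4): reg=0xD1

Answer: 0xD1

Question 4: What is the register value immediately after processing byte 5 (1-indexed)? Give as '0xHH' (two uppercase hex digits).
After byte 1 (0x83): reg=0x2C
After byte 2 (0x23): reg=0x2D
After byte 3 (0x1E): reg=0x99
After byte 4 (0xAB): reg=0x9E
After byte 5 (0x75): reg=0x9F

Answer: 0x9F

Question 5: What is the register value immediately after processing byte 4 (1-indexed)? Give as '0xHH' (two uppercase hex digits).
After byte 1 (0x83): reg=0x2C
After byte 2 (0x23): reg=0x2D
After byte 3 (0x1E): reg=0x99
After byte 4 (0xAB): reg=0x9E

Answer: 0x9E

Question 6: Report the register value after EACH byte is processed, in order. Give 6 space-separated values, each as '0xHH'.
0x2C 0x2D 0x99 0x9E 0x9F 0xD1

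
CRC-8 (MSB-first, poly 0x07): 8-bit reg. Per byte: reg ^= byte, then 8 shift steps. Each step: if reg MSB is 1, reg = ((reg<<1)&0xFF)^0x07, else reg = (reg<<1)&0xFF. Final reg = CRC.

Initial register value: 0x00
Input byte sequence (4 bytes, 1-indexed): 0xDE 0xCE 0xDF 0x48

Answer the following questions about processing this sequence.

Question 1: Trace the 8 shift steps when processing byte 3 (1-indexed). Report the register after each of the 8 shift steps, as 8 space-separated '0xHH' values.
Answer: 0xA9 0x55 0xAA 0x53 0xA6 0x4B 0x96 0x2B

Derivation:
After byte 1 (0xDE): reg=0x14
After byte 2 (0xCE): reg=0x08
Register before byte 3: 0x08
After XOR with byte 0xDF: 0xD7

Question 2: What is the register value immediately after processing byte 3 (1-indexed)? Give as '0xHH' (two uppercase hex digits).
Answer: 0x2B

Derivation:
After byte 1 (0xDE): reg=0x14
After byte 2 (0xCE): reg=0x08
After byte 3 (0xDF): reg=0x2B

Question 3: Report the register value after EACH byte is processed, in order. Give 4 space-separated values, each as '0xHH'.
0x14 0x08 0x2B 0x2E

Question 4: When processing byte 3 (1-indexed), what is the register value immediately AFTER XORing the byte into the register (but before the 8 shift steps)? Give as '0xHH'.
Answer: 0xD7

Derivation:
Register before byte 3: 0x08
Byte 3: 0xDF
0x08 XOR 0xDF = 0xD7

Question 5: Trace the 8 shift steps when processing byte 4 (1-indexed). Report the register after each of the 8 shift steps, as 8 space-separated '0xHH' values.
Answer: 0xC6 0x8B 0x11 0x22 0x44 0x88 0x17 0x2E

Derivation:
After byte 1 (0xDE): reg=0x14
After byte 2 (0xCE): reg=0x08
After byte 3 (0xDF): reg=0x2B
Register before byte 4: 0x2B
After XOR with byte 0x48: 0x63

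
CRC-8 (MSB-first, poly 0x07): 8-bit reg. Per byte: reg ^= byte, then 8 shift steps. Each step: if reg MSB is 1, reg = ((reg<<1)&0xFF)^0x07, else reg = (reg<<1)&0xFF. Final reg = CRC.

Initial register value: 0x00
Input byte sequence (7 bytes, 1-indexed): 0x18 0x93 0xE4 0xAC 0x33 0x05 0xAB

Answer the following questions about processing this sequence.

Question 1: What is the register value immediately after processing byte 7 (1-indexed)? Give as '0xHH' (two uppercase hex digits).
After byte 1 (0x18): reg=0x48
After byte 2 (0x93): reg=0x0F
After byte 3 (0xE4): reg=0x9F
After byte 4 (0xAC): reg=0x99
After byte 5 (0x33): reg=0x5F
After byte 6 (0x05): reg=0x81
After byte 7 (0xAB): reg=0xD6

Answer: 0xD6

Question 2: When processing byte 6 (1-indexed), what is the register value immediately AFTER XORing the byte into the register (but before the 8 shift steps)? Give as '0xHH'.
Register before byte 6: 0x5F
Byte 6: 0x05
0x5F XOR 0x05 = 0x5A

Answer: 0x5A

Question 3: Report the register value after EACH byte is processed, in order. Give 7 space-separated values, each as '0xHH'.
0x48 0x0F 0x9F 0x99 0x5F 0x81 0xD6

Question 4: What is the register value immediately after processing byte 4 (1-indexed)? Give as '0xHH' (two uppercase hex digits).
After byte 1 (0x18): reg=0x48
After byte 2 (0x93): reg=0x0F
After byte 3 (0xE4): reg=0x9F
After byte 4 (0xAC): reg=0x99

Answer: 0x99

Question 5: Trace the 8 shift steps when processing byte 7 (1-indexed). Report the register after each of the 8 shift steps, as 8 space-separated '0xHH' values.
After byte 1 (0x18): reg=0x48
After byte 2 (0x93): reg=0x0F
After byte 3 (0xE4): reg=0x9F
After byte 4 (0xAC): reg=0x99
After byte 5 (0x33): reg=0x5F
After byte 6 (0x05): reg=0x81
Register before byte 7: 0x81
After XOR with byte 0xAB: 0x2A

Answer: 0x54 0xA8 0x57 0xAE 0x5B 0xB6 0x6B 0xD6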